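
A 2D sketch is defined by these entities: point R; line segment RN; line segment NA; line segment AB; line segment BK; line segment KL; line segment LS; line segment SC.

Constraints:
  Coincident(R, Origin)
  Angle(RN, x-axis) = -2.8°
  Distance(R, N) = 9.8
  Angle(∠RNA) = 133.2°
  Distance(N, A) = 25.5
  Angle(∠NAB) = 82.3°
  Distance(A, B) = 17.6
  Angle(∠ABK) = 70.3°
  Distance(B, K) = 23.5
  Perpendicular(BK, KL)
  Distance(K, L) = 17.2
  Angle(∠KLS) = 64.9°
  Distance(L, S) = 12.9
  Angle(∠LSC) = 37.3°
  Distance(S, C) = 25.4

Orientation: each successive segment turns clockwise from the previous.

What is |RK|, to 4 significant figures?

9.002

R is at the origin; RN runs at -2.8° with length 9.8, so N = (9.788, -0.4787). ∠RNA = 133.2° gives NA at -49.60° from the x-axis; with |NA| = 25.5, A = (26.32, -19.90). ∠NAB = 82.3° gives AB at -147.3° from the x-axis; with |AB| = 17.6, B = (11.50, -29.41). ∠ABK = 70.3° gives BK at 103.0° from the x-axis; with |BK| = 23.5, K = (6.218, -6.508). Then |RK| = |K − R| = 9.002.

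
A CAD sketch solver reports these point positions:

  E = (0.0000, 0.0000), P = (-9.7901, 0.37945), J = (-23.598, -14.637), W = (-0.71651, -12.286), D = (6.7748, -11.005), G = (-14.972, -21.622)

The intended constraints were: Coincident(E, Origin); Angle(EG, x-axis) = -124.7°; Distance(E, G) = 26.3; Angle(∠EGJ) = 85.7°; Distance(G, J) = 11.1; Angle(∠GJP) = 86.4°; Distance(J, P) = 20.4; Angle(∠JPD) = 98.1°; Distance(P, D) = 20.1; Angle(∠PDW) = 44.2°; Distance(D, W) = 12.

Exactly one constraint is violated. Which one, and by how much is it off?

Distance(D, W) = 12 — off by 4.40.

E = (0.00, 0.00) ✓; EG at -124.7° ✓; |EG| = 26.30 ✓; ∠EGJ = 85.70° ✓; |GJ| = 11.10 ✓; ∠GJP = 86.40° ✓; |JP| = 20.40 ✓; ∠JPD = 98.10° ✓; |PD| = 20.10 ✓; ∠PDW = 44.20° ✓; |DW| = 7.600 ✗.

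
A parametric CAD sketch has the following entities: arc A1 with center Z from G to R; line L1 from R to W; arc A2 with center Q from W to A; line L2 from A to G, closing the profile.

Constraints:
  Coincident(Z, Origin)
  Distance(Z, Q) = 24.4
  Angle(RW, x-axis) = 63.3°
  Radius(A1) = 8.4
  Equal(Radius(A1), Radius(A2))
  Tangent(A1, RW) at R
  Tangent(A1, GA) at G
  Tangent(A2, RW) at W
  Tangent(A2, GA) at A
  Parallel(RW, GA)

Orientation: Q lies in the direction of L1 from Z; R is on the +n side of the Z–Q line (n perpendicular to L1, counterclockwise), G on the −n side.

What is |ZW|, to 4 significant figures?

25.81

The slot axis is L1's direction at 63.3°, so u = (cos 63.3°, sin 63.3°) = (0.4493, 0.8934) and n = (−sin 63.3°, cos 63.3°) = (-0.8934, 0.4493). Z is at the origin and Q lies 24.4 along u from Z, so Q = 24.4·u = (10.96, 21.80). Tangency of A1 to both parallel lines with radius 8.4 puts R and G at Z ± 8.4·n: R = (-7.504, 3.774), G = (7.504, -3.774). Equal radii place W and A the same way about Q: W = Q + 8.4·n = (3.459, 25.57), A = Q − 8.4·n = (18.47, 18.02). Then |ZW| = |W − Z| = 25.81.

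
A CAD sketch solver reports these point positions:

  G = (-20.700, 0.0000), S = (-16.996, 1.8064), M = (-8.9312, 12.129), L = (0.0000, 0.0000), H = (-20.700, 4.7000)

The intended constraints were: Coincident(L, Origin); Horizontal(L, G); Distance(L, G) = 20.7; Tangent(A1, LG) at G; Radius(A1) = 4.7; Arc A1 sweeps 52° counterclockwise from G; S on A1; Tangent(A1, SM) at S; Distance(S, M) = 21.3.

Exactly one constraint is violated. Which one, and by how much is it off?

Distance(S, M) = 21.3 — off by 8.20.

L = (0.00, 0.00) ✓; L.y = 0.00, G.y = 0.00 ✓; |LG| = 20.70 ✓; ∠(HG, GL) = 90.00° ✓; |HG| = 4.700 ✓; bearing(H→S) − bearing(H→G) = 52.00° ✓; |HS| = 4.700 ✓; ∠(HS, SM) = 90.00° ✓; |SM| = 13.10 ✗.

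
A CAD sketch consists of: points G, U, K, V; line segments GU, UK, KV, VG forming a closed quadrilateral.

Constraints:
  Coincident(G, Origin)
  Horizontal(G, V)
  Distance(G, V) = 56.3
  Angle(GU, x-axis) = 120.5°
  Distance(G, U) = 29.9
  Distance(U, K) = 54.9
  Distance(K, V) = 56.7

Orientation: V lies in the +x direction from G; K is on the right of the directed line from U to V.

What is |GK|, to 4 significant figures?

25.70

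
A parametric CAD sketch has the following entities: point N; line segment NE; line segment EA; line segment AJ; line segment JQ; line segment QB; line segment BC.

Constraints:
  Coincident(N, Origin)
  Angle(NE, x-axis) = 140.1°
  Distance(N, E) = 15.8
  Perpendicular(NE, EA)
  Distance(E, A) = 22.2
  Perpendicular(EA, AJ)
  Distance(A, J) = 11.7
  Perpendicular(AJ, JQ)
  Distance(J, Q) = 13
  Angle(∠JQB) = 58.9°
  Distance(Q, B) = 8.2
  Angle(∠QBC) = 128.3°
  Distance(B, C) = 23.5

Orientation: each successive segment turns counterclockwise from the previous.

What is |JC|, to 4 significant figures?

17.64

∠JQB = 58.9° gives QB at 171.2° from the x-axis; with |QB| = 8.2, B = (-17.15, -3.173). ∠QBC = 128.3° gives BC at -137.1° from the x-axis; with |BC| = 23.5, C = (-34.36, -19.17). Then |JC| = |C − J| = 17.64.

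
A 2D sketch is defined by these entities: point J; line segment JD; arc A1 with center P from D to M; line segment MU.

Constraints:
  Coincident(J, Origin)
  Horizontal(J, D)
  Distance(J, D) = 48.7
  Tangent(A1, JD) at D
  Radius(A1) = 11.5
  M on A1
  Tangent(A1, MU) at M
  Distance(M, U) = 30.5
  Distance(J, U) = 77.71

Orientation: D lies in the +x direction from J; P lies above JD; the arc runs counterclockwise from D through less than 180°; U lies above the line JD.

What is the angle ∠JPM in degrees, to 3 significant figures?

151°

J is at the origin; JD is horizontal with |JD| = 48.7 and D on the +x side, so D = (48.7, 0.00). Since A1 is tangent to JD there, PD ⟂ JD, so P = D + (0, 11.5) = (48.7, 11.5). Since PM ⟂ MU (tangency), |PU| = √(11.5² + 30.5²) = 32.6 regardless of where M sits on A1. So U lies on both circle(J, 77.71) and circle(P, 32.6); the above-JD intersection is U = (67.9, 37.9). M is the foot of the tangent from U: M = (59.8, 8.46).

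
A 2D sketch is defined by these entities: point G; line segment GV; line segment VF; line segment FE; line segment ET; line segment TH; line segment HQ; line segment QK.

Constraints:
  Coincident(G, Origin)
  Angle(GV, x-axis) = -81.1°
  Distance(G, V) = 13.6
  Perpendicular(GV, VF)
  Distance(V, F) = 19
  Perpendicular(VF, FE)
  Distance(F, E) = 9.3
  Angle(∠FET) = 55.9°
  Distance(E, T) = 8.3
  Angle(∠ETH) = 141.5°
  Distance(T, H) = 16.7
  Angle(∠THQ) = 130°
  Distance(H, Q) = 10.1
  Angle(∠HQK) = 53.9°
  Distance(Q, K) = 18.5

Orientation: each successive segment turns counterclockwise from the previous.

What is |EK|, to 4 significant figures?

11.87

∠THQ = 130.0° gives HQ at -48.50° from the x-axis; with |HQ| = 10.1, Q = (17.59, -31.05). ∠HQK = 53.9° gives QK at 77.60° from the x-axis; with |QK| = 18.5, K = (21.56, -12.98). Then |EK| = |K − E| = 11.87.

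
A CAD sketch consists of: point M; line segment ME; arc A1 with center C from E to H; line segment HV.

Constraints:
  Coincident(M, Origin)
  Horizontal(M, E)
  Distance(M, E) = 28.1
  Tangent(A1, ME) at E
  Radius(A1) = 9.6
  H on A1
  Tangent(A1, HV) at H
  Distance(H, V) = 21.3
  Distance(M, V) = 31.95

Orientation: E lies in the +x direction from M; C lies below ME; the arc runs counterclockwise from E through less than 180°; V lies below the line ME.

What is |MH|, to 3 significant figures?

20.2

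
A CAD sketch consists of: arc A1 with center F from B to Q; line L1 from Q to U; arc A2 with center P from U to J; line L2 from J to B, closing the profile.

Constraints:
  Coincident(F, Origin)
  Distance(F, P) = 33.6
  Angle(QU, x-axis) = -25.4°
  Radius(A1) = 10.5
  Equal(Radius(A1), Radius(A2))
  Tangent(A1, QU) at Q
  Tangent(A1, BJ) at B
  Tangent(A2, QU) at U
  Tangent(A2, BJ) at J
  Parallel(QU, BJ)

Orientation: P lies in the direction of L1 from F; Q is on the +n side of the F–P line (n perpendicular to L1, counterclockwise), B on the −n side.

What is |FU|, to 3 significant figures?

35.2

The slot axis is L1's direction at -25.4°, so u = (cos -25.4°, sin -25.4°) = (0.903, -0.429) and n = (−sin -25.4°, cos -25.4°) = (0.429, 0.903). F is at the origin and P lies 33.6 along u from F, so P = 33.6·u = (30.4, -14.4). Tangency of A1 to both parallel lines with radius 10.5 puts Q and B at F ± 10.5·n: Q = (4.50, 9.49), B = (-4.50, -9.49). Equal radii place U and J the same way about P: U = P + 10.5·n = (34.9, -4.93), J = P − 10.5·n = (25.8, -23.9). Then |FU| = |U − F| = 35.2.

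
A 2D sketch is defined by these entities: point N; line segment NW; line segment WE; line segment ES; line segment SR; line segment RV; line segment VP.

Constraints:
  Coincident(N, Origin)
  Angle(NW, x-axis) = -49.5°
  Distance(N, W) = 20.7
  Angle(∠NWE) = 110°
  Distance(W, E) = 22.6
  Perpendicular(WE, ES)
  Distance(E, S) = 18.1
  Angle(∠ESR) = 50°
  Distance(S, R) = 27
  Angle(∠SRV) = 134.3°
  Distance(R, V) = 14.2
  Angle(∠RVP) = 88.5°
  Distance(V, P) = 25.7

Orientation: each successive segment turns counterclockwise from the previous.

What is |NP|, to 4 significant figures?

47.89

N is at the origin; NW runs at -49.5° with length 20.7, so W = (13.44, -15.74). ∠NWE = 110.0° gives WE at 20.50° from the x-axis; with |WE| = 22.6, E = (34.61, -7.826). WE is perpendicular to ES, so ES runs at 110.5°; with |ES| = 18.1, S = (28.27, 9.128). ∠ESR = 50.0° gives SR at -119.5° from the x-axis; with |SR| = 27.0, R = (14.98, -14.37). ∠SRV = 134.3° gives RV at -73.80° from the x-axis; with |RV| = 14.2, V = (18.94, -28.01). ∠RVP = 88.5° gives VP at 17.70° from the x-axis; with |VP| = 25.7, P = (43.42, -20.19). Then |NP| = |P − N| = 47.89.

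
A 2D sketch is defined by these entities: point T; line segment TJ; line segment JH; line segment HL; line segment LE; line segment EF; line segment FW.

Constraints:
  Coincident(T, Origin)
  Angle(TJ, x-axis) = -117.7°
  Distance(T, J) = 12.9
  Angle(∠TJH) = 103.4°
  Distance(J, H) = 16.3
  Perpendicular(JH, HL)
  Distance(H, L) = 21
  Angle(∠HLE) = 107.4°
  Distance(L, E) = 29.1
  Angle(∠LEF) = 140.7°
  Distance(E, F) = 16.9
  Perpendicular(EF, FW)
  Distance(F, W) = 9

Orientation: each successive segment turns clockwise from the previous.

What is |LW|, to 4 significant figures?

40.53

T is at the origin; TJ runs at -117.7° with length 12.9, so J = (-5.996, -11.42). ∠TJH = 103.4° gives JH at 165.7° from the x-axis; with |JH| = 16.3, H = (-21.79, -7.395). JH ⟂ HL, so HL runs at 75.70°; with |HL| = 21.0, L = (-16.60, 12.95). ∠HLE = 107.4° gives LE at 3.100° from the x-axis; with |LE| = 29.1, E = (12.45, 14.53). ∠LEF = 140.7° gives EF at -36.20° from the x-axis; with |EF| = 16.9, F = (26.09, 4.546). EF is perpendicular to FW, so FW runs at -126.2°; with |FW| = 9.0, W = (20.78, -2.716). Then |LW| = |W − L| = 40.53.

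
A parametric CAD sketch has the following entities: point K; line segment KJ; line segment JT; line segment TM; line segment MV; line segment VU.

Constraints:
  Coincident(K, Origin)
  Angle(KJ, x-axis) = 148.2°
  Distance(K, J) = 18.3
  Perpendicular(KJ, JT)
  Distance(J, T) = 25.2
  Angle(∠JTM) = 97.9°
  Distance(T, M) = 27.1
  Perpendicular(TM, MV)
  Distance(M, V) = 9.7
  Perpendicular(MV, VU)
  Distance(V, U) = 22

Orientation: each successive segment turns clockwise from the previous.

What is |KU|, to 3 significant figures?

20.2

K is at the origin; KJ runs at 148.2° with length 18.3, so J = (-15.6, 9.64). The perpendicularity gives JT at right angles to KJ, so JT runs at 58.2°; with |JT| = 25.2, T = (-2.27, 31.1). ∠JTM = 97.9° gives TM at -23.9° from the x-axis; with |TM| = 27.1, M = (22.5, 20.1). TM ⟂ MV, so MV runs at -114°; with |MV| = 9.7, V = (18.6, 11.2). MV is perpendicular to VU, so VU runs at 156°; with |VU| = 22.0, U = (-1.54, 20.1). Then |KU| = |U − K| = 20.2.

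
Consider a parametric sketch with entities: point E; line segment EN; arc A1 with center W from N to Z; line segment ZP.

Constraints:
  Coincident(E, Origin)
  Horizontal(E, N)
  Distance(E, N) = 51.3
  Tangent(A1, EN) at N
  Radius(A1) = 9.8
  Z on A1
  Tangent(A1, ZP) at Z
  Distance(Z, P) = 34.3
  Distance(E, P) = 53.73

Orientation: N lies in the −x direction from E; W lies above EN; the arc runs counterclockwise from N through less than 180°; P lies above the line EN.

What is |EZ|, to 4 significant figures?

42.43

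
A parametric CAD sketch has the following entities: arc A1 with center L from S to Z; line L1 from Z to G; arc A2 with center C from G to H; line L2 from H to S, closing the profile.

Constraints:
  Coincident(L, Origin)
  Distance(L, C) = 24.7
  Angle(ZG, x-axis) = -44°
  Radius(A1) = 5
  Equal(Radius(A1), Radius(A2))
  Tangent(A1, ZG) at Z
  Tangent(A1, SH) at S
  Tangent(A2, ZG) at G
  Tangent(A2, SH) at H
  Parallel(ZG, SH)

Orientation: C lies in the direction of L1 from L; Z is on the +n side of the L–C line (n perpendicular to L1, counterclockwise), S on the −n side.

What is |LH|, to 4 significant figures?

25.20

The slot axis is L1's direction at -44.0°, so u = (cos -44.0°, sin -44.0°) = (0.7193, -0.6947) and n = (−sin -44.0°, cos -44.0°) = (0.6947, 0.7193). L is at the origin and C lies 24.7 along u from L, so C = 24.7·u = (17.77, -17.16). Tangency of A1 to both parallel lines with radius 5.0 puts Z and S at L ± 5.0·n: Z = (3.473, 3.597), S = (-3.473, -3.597). Equal radii place G and H the same way about C: G = C + 5.0·n = (21.24, -13.56), H = C − 5.0·n = (14.29, -20.75). Then |LH| = |H − L| = 25.20.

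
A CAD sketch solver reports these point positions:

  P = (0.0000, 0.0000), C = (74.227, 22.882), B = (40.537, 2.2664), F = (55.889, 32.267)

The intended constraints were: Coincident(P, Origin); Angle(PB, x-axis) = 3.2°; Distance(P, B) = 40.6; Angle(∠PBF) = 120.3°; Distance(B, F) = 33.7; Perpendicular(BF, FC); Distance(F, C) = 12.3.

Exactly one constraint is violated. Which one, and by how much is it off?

Distance(F, C) = 12.3 — off by 8.30.

P = (0.00, 0.00) ✓; PB at 3.200° ✓; |PB| = 40.60 ✓; ∠PBF = 120.3° ✓; |BF| = 33.70 ✓; ∠(BF, FC) = 90.00° ✓; |FC| = 20.60 ✗.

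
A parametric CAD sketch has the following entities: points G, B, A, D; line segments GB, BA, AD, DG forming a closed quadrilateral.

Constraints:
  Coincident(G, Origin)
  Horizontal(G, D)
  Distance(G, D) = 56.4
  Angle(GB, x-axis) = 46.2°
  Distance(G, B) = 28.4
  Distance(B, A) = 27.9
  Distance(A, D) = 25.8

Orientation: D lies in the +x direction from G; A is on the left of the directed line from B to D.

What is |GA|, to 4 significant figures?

53.12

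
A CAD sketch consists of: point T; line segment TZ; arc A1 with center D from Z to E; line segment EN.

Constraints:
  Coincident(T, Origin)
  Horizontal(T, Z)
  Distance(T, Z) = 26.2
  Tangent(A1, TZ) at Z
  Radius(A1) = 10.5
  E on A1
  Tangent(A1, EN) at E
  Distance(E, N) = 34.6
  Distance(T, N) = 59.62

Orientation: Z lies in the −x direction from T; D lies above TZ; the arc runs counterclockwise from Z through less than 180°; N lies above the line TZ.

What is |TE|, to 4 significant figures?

25.10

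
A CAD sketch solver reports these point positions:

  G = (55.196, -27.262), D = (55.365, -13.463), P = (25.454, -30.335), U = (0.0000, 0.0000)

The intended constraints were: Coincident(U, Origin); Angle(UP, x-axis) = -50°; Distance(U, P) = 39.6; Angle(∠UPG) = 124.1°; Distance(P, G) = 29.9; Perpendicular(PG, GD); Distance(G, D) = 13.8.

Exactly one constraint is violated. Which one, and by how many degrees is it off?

Perpendicular(PG, GD) — off by 6.60°.

U = (0.00, 0.00) ✓; UP at -50.00° ✓; |UP| = 39.60 ✓; ∠UPG = 124.1° ✓; |PG| = 29.90 ✓; ∠(PG, GD) = 83.40° ✗; |GD| = 13.80 ✓.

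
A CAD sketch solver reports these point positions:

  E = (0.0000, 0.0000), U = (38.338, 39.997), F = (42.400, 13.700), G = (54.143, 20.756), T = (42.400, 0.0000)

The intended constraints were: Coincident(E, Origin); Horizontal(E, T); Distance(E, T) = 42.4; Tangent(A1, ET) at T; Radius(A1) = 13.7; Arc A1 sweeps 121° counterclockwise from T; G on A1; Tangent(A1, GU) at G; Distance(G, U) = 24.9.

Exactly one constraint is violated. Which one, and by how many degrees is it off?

Tangent(A1, GU) at G — off by 8.40°.

E = (0.00, 0.00) ✓; E.y = 0.00, T.y = 0.00 ✓; |ET| = 42.40 ✓; ∠(FT, TE) = 90.00° ✓; |FT| = 13.70 ✓; bearing(F→G) − bearing(F→T) = 121.0° ✓; |FG| = 13.70 ✓; ∠(FG, GU) = 81.60° ✗; |GU| = 24.90 ✓.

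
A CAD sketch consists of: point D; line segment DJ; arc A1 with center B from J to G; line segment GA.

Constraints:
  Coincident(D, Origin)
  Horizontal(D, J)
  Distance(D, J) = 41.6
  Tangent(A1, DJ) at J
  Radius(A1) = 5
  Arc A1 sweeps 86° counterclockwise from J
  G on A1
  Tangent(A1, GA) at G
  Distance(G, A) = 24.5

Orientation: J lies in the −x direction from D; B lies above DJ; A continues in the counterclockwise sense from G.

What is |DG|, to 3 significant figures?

36.9

D is at the origin; D and J share the same y with |DJ| = 41.6 and J on the −x side, so J = (-41.6, 0.00). A1 meets DJ tangentially, so BJ is at right angles to DJ, so B = J + (0, 5) = (-41.6, 5.00). On A1, J sits at bearing -90° from B; an 86° counterclockwise sweep puts G at bearing -4°, so G = B + 5.0·(cos -4°, sin -4°) = (-36.6, 4.65). Then |DG| = |G − D| = 36.9.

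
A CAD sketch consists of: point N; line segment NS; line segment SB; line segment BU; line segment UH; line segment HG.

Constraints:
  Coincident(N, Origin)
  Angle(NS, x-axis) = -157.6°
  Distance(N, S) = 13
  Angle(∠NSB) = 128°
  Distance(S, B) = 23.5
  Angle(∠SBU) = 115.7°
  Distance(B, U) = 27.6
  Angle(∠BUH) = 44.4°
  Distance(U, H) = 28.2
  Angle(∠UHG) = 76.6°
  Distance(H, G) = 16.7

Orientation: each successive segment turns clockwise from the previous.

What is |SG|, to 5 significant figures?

18.169

N is at the origin; NS runs at -157.6° with length 13.0, so S = (-12.019, -4.9539). ∠NSB = 128.0° gives SB at 150.40° from the x-axis; with |SB| = 23.5, B = (-32.452, 6.6537). ∠SBU = 115.7° gives BU at 86.100° from the x-axis; with |BU| = 27.6, U = (-30.575, 34.190). ∠BUH = 44.4° gives UH at -49.500° from the x-axis; with |UH| = 28.2, H = (-12.261, 12.746). ∠UHG = 76.6° gives HG at -152.90° from the x-axis; with |HG| = 16.7, G = (-27.127, 5.1388). Then |SG| = |G − S| = 18.169.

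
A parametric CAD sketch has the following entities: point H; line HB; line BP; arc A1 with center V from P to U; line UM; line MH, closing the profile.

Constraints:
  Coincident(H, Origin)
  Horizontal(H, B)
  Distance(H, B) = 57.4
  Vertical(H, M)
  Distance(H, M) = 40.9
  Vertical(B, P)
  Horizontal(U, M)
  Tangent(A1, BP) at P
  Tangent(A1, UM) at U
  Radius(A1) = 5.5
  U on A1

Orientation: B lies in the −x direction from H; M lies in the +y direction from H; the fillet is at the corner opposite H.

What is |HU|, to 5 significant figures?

66.079

H is at the origin; HB is horizontal with |HB| = 57.4 and B on the −x side, so B = (-57.400, 0.0000). HM is vertical with |HM| = 40.9 and M on the +y side, so M = (0.0000, 40.900). The virtual corner opposite H is at (-57.400, 40.900). Tangency of A1 to BP means the radius VP is perpendicular to BP and since A1 is tangent to UM there, VU ⟂ UM, with radius 5.5, so the center V sits 5.5 in from both sides at V = (-51.900, 35.400). That places the tangent points at P = (-57.400, 35.400) on BP and U = (-51.900, 40.900) on UM. Then |HU| = |U − H| = 66.079.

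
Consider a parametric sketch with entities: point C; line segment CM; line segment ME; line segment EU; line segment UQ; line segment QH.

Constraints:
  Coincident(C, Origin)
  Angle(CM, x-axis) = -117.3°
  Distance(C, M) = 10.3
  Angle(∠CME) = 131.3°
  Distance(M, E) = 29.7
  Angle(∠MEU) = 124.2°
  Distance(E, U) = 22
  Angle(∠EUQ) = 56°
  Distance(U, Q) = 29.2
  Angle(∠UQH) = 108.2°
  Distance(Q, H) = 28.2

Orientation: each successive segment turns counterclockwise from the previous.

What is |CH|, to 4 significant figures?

19.45

C is at the origin; CM runs at -117.3° with length 10.3, so M = (-4.724, -9.153). ∠CME = 131.3° gives ME at -68.60° from the x-axis; with |ME| = 29.7, E = (6.113, -36.81). ∠MEU = 124.2° gives EU at -12.80° from the x-axis; with |EU| = 22.0, U = (27.57, -41.68). ∠EUQ = 56.0° gives UQ at 111.2° from the x-axis; with |UQ| = 29.2, Q = (17.01, -14.46). ∠UQH = 108.2° gives QH at -177.0° from the x-axis; with |QH| = 28.2, H = (-11.15, -15.93). Then |CH| = |H − C| = 19.45.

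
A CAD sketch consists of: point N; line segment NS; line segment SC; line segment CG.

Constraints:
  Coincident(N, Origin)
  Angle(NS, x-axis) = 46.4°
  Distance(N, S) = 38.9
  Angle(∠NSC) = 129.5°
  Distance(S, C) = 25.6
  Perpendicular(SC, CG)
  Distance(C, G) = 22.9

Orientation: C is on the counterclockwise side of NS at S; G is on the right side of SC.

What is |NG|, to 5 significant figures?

73.038

∠NSC = 129.5°, so SC runs at 46.4° + (180° − 129.5°) = 96.900° from the x-axis; with |SC| = 25.6, C = S + 25.6·(cos 96.900°, sin 96.900°) = (23.751, 53.585). SC is perpendicular to CG; with |CG| = 22.9 on the right of SC, G = C + 22.9·(0.99276, 0.12014) = (46.485, 56.336). Then |NG| = |G − N| = 73.038.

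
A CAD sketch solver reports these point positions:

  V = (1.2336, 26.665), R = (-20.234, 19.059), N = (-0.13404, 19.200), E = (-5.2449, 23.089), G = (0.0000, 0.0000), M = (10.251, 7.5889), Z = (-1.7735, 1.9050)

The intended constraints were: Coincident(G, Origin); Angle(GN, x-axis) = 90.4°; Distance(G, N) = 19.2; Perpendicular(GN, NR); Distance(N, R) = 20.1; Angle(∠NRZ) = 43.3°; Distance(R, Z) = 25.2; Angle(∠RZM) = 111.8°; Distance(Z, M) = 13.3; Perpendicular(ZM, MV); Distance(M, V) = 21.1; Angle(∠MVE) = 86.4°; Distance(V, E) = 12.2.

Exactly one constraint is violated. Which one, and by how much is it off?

Distance(V, E) = 12.2 — off by 4.80.

G = (0.00, 0.00) ✓; GN at 90.40° ✓; |GN| = 19.20 ✓; ∠(GN, NR) = 90.00° ✓; |NR| = 20.10 ✓; ∠NRZ = 43.30° ✓; |RZ| = 25.20 ✓; ∠RZM = 111.8° ✓; |ZM| = 13.30 ✓; ∠(ZM, MV) = 90.00° ✓; |MV| = 21.10 ✓; ∠MVE = 86.40° ✓; |VE| = 7.400 ✗.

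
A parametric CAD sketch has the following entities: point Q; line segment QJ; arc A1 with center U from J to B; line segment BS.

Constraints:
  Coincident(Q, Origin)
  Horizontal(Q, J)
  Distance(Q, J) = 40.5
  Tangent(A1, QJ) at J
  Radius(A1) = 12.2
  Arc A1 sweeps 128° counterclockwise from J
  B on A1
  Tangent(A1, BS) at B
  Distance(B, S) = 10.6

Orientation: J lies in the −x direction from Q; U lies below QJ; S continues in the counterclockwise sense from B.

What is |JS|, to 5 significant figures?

28.233

Q is at the origin; QJ is horizontal with |QJ| = 40.5 and J on the −x side, so J = (-40.500, 0.0000). Since A1 is tangent to QJ there, UJ ⟂ QJ, so U = J + (0, -12.2) = (-40.500, -12.200). On A1, J sits at bearing 90° from U; a 128° counterclockwise sweep puts B at bearing 218°, so B = U + 12.2·(cos 218°, sin 218°) = (-50.114, -19.711). A1 meets BS tangentially, so UB is at right angles to BS, so BS runs along (−sin 218°, cos 218°); with |BS| = 10.6, S = (-43.588, -28.064). Then |JS| = |S − J| = 28.233.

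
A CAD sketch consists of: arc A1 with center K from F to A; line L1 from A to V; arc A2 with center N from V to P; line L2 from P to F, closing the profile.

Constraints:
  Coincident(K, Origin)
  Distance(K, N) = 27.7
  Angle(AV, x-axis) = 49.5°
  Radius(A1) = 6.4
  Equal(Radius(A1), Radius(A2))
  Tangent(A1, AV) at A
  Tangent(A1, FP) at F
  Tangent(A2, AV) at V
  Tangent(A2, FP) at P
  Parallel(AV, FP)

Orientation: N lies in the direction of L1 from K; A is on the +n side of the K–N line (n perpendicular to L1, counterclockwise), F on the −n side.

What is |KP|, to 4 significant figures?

28.43

Tangency of A1 to both parallel lines with radius 6.4 puts A and F at K ± 6.4·n: A = (-4.867, 4.156), F = (4.867, -4.156). Equal radii place V and P the same way about N: V = N + 6.4·n = (13.12, 25.22), P = N − 6.4·n = (22.86, 16.91). Then |KP| = |P − K| = 28.43.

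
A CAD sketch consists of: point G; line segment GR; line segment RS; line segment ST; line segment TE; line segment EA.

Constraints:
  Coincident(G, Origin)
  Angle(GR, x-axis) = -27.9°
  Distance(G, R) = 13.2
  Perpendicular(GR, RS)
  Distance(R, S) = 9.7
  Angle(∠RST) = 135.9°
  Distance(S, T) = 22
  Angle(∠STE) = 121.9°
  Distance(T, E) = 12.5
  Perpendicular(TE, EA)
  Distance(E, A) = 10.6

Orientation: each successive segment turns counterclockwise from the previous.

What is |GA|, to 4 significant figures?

17.39

G is at the origin; GR runs at -27.9° with length 13.2, so R = (11.67, -6.177). The perpendicularity gives RS at right angles to GR, so RS runs at 62.10°; with |RS| = 9.7, S = (16.20, 2.396). ∠RST = 135.9° gives ST at 106.2° from the x-axis; with |ST| = 22.0, T = (10.07, 23.52). ∠STE = 121.9° gives TE at 164.3° from the x-axis; with |TE| = 12.5, E = (-1.967, 26.90). The perpendicularity gives EA at right angles to TE, so EA runs at -105.7°; with |EA| = 10.6, A = (-4.835, 16.70). Then |GA| = |A − G| = 17.39.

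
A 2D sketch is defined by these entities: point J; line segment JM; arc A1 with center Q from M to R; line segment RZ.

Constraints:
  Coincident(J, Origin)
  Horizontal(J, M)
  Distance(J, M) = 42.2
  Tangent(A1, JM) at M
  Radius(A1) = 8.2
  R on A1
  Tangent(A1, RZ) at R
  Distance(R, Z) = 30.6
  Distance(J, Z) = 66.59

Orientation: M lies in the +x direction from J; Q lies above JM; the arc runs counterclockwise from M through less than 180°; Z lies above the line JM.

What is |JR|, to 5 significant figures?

50.750

J is at the origin; J and M share the same y with |JM| = 42.2 and M on the +x side, so M = (42.200, 0.0000). Tangency of A1 to JM means the radius QM is perpendicular to JM, so Q = M + (0, 8.2) = (42.200, 8.2000). Since QR ⟂ RZ (tangency), |QZ| = √(8.2² + 30.6²) = 31.680 regardless of where R sits on A1. So Z lies on both circle(J, 66.59) and circle(Q, 31.680); the above-JM intersection is Z = (55.350, 37.021). R is the foot of the tangent from Z: R = (50.287, 6.8432).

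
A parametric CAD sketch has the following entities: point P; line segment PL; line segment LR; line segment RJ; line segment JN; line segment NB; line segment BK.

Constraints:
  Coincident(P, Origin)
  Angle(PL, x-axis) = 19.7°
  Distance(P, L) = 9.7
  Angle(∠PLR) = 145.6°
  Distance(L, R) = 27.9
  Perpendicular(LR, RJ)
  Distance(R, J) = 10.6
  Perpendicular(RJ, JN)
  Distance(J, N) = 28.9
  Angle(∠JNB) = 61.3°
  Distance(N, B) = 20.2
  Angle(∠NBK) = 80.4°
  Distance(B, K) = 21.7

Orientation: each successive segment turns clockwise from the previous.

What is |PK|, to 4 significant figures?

33.74

P is at the origin; PL runs at 19.7° with length 9.7, so L = (9.132, 3.270). ∠PLR = 145.6° gives LR at -14.70° from the x-axis; with |LR| = 27.9, R = (36.12, -3.810). LR ⟂ RJ, so RJ runs at -104.7°; with |RJ| = 10.6, J = (33.43, -14.06). The perpendicularity gives JN at right angles to RJ, so JN runs at 165.3°; with |JN| = 28.9, N = (5.475, -6.729). ∠JNB = 61.3° gives NB at 46.60° from the x-axis; with |NB| = 20.2, B = (19.35, 7.947). ∠NBK = 80.4° gives BK at -53.00° from the x-axis; with |BK| = 21.7, K = (32.41, -9.383). Then |PK| = |K − P| = 33.74.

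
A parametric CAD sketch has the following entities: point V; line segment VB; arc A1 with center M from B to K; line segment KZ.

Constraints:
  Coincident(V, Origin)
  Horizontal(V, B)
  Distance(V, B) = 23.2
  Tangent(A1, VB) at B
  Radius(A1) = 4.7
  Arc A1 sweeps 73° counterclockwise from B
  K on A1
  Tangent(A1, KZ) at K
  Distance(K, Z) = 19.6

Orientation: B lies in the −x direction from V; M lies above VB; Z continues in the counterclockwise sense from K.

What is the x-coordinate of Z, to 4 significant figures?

-12.97

On A1, B sits at bearing -90° from M; a 73° counterclockwise sweep puts K at bearing -17°, so K = M + 4.7·(cos -17°, sin -17°) = (-18.71, 3.326). Tangency of A1 to KZ means the radius MK is perpendicular to KZ, so KZ runs along (−sin -17°, cos -17°); with |KZ| = 19.6, Z = (-12.97, 22.07). So Z.x = -12.97.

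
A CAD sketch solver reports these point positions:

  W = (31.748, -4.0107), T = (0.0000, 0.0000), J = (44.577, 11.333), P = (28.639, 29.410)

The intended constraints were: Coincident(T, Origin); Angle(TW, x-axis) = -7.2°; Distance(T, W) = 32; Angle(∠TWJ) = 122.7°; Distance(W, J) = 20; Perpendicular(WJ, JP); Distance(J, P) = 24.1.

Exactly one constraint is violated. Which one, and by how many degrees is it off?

Perpendicular(WJ, JP) — off by 8.70°.

T = (0.00, 0.00) ✓; TW at -7.200° ✓; |TW| = 32.00 ✓; ∠TWJ = 122.7° ✓; |WJ| = 20.00 ✓; ∠(WJ, JP) = 81.30° ✗; |JP| = 24.10 ✓.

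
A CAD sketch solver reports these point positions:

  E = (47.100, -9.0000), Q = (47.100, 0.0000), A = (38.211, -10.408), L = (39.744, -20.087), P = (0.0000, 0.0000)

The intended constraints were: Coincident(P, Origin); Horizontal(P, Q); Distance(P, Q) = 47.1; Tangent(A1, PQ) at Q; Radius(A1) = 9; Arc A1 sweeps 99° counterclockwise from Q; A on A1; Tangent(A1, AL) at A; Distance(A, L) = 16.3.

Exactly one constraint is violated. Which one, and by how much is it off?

Distance(A, L) = 16.3 — off by 6.50.

P = (0.00, 0.00) ✓; P.y = 0.00, Q.y = 0.00 ✓; |PQ| = 47.10 ✓; ∠(EQ, QP) = 90.00° ✓; |EQ| = 9.000 ✓; bearing(E→A) − bearing(E→Q) = 99.00° ✓; |EA| = 9.000 ✓; ∠(EA, AL) = 90.00° ✓; |AL| = 9.800 ✗.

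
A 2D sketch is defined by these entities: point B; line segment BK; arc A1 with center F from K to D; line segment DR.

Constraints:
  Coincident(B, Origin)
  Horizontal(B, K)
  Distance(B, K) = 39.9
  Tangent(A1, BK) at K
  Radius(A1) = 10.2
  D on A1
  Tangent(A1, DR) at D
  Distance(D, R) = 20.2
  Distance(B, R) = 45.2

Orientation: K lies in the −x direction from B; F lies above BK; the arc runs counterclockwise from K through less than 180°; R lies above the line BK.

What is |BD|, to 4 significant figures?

31.93

Checks: |BK| = 39.90 ✓; |FK| = 10.20 ✓; |FD| = 10.20 ✓; ∠(FD, DR) = 90.00° ✓; |DR| = 20.20 ✓; |BR| = 45.20 ✓.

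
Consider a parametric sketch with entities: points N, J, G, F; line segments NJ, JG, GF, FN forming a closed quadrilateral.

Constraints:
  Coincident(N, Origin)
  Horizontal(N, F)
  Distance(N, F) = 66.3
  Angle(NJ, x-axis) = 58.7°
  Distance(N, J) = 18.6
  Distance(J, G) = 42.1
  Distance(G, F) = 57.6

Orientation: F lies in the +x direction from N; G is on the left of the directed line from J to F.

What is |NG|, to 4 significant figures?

60.60

N is at the origin; NF is horizontal with |NF| = 66.3 and F in +x, so F = (66.3, 0). NJ runs at 58.7° with |NJ| = 18.6, so J = (9.663, 15.89). G is determined by |JG| = 42.1 and |GF| = 57.6 together: it lies at the intersection of circle(J, 42.1) and circle(F, 57.6). With |JF| = 58.82, the foot of the radical line on JF is 16.28 from J and the perpendicular offset is √(42.1² − 16.28²) = 38.83. Taking the left-of-JF solution: G = (35.82, 48.88).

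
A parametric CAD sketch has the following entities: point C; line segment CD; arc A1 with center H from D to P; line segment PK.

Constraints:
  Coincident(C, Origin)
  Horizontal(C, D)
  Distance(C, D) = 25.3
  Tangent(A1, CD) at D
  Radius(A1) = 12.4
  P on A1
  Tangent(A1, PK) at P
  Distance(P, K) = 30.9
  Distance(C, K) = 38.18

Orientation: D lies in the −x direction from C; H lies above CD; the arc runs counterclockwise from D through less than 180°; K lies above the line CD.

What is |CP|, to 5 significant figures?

15.998

C is at the origin; CD is horizontal with |CD| = 25.3 and D on the −x side, so D = (-25.300, 0.0000). The tangent condition forces HD to be normal to CD, so H = D + (0, 12.4) = (-25.300, 12.400). Since HP ⟂ PK (tangency), |HK| = √(12.4² + 30.9²) = 33.295 regardless of where P sits on A1. So K lies on both circle(C, 38.18) and circle(H, 33.295); the above-CD intersection is K = (-3.9779, 37.972). P is the foot of the tangent from K: P = (-13.504, 8.5772).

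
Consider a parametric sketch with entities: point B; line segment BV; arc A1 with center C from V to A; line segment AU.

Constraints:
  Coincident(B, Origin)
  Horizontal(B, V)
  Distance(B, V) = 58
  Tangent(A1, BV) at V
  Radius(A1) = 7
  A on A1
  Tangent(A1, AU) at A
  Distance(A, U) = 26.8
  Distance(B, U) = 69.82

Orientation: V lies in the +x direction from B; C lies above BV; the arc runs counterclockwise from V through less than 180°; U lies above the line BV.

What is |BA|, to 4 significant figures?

65.42

Checks: ∠(CV, VB) = 90.00° ✓; |CV| = 7.000 ✓; |CA| = 7.000 ✓; ∠(CA, AU) = 90.00° ✓; |AU| = 26.80 ✓; |BU| = 69.82 ✓.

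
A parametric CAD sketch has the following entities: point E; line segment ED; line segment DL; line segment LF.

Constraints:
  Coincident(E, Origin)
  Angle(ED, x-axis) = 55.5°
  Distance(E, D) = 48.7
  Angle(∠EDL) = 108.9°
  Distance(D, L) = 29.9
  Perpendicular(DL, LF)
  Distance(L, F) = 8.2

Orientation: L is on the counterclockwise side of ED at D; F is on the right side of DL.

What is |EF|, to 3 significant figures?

70.9

∠EDL = 108.9°, so DL runs at 55.5° + (180° − 108.9°) = 127° from the x-axis; with |DL| = 29.9, L = D + 29.9·(cos 127°, sin 127°) = (9.76, 64.1). DL is perpendicular to LF; with |LF| = 8.2 on the right of DL, F = L + 8.2·(0.803, 0.596) = (16.3, 69.0). Then |EF| = |F − E| = 70.9.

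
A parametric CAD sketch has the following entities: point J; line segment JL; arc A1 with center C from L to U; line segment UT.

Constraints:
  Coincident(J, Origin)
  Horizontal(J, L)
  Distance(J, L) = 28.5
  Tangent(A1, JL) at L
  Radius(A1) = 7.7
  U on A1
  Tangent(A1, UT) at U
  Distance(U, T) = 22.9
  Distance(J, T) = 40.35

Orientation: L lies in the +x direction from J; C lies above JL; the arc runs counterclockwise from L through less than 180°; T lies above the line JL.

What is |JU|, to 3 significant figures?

37.1

Checks: ∠(CL, LJ) = 90.00° ✓; |CU| = 7.700 ✓; ∠(CU, UT) = 90.00° ✓; |UT| = 22.90 ✓; |JT| = 40.35 ✓.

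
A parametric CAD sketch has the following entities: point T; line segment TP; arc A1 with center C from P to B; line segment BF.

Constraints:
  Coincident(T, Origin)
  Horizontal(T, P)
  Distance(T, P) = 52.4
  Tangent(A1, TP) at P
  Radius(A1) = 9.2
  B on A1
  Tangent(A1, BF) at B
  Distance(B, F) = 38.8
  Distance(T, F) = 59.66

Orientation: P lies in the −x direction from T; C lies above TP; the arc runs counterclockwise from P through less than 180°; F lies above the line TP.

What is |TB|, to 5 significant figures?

44.006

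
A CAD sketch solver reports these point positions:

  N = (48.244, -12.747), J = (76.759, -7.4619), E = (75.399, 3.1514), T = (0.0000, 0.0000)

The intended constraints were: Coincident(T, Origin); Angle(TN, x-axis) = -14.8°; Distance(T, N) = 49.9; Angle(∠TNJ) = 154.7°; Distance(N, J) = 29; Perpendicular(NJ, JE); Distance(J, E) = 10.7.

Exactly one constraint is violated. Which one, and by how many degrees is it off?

Perpendicular(NJ, JE) — off by 3.20°.

T = (0.00, 0.00) ✓; TN at -14.80° ✓; |TN| = 49.90 ✓; ∠TNJ = 154.7° ✓; |NJ| = 29.00 ✓; ∠(NJ, JE) = 86.80° ✗; |JE| = 10.70 ✓.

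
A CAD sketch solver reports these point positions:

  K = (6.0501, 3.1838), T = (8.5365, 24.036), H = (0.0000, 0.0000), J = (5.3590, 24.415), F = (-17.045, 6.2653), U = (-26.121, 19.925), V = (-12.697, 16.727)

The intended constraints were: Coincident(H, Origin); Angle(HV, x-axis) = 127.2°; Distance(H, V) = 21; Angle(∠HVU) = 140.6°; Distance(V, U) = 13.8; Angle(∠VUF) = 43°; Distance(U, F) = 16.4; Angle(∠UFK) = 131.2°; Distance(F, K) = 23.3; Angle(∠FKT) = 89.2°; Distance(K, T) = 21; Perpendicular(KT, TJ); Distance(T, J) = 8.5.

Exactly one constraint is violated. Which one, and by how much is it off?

Distance(T, J) = 8.5 — off by 5.30.

H = (0.00, 0.00) ✓; HV at 127.2° ✓; |HV| = 21.00 ✓; ∠HVU = 140.6° ✓; |VU| = 13.80 ✓; ∠VUF = 43.00° ✓; |UF| = 16.40 ✓; ∠UFK = 131.2° ✓; |FK| = 23.30 ✓; ∠FKT = 89.20° ✓; |KT| = 21.00 ✓; ∠(KT, TJ) = 90.00° ✓; |TJ| = 3.200 ✗.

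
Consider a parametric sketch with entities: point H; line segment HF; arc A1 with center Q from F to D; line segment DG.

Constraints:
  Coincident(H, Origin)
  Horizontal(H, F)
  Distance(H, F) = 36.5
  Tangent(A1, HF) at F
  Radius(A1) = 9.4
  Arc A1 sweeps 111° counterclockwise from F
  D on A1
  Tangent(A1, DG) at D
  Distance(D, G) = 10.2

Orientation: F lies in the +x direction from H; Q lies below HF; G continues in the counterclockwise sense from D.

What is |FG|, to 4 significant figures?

22.87

H is at the origin; HF is horizontal with |HF| = 36.5 and F on the +x side, so F = (36.50, 0.000). A1 meets HF tangentially, so QF is at right angles to HF, so Q = F + (0, -9.4) = (36.50, -9.400). On A1, F sits at bearing 90° from Q; a 111° counterclockwise sweep puts D at bearing 201°, so D = Q + 9.4·(cos 201°, sin 201°) = (27.72, -12.77). The tangent condition forces QD to be normal to DG, so DG runs along (−sin 201°, cos 201°); with |DG| = 10.2, G = (31.38, -22.29). Then |FG| = |G − F| = 22.87.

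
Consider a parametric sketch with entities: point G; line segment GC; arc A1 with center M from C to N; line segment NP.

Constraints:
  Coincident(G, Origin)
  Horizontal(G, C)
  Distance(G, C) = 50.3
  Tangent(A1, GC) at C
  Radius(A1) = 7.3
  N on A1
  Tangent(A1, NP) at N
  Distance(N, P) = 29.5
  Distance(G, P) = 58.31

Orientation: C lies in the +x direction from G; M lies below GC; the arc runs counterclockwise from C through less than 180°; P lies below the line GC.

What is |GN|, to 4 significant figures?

43.71

Checks: |MN| = 7.300 ✓; ∠(MN, NP) = 90.00° ✓; |NP| = 29.50 ✓; |GP| = 58.31 ✓.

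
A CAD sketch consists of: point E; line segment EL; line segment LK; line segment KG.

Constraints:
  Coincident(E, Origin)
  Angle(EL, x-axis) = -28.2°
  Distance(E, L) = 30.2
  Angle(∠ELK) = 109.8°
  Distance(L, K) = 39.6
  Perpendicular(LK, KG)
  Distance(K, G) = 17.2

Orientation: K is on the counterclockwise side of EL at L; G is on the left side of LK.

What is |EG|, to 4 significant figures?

51.08

E is at the origin; EL runs at -28.2° with length 30.2, so L = 30.2·(cos -28.2°, sin -28.2°) = (26.62, -14.27). ∠ELK = 109.8°, so LK runs at -28.2° + (180° − 109.8°) = 42.00° from the x-axis; with |LK| = 39.6, K = L + 39.6·(cos 42.00°, sin 42.00°) = (56.04, 12.23). The perpendicularity gives KG at right angles to LK; with |KG| = 17.2 on the left of LK, G = K + 17.2·(-0.6691, 0.7431) = (44.53, 25.01). Then |EG| = |G − E| = 51.08.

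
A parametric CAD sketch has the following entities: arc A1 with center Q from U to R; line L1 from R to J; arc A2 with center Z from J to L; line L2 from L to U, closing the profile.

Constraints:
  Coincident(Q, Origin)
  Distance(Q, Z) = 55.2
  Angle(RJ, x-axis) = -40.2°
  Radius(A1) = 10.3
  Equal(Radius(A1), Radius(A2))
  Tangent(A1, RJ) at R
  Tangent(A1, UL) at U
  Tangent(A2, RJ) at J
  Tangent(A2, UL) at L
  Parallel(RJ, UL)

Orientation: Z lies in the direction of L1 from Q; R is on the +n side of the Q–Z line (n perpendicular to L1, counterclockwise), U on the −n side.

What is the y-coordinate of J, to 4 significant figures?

-27.76

The slot axis is L1's direction at -40.2°, so u = (cos -40.2°, sin -40.2°) = (0.7638, -0.6455) and n = (−sin -40.2°, cos -40.2°) = (0.6455, 0.7638). Q is at the origin and Z lies 55.2 along u from Q, so Z = 55.2·u = (42.16, -35.63). Tangency of A1 to both parallel lines with radius 10.3 puts R and U at Q ± 10.3·n: R = (6.648, 7.867), U = (-6.648, -7.867). Equal radii place J and L the same way about Z: J = Z + 10.3·n = (48.81, -27.76), L = Z − 10.3·n = (35.51, -43.50). So J.y = -27.76.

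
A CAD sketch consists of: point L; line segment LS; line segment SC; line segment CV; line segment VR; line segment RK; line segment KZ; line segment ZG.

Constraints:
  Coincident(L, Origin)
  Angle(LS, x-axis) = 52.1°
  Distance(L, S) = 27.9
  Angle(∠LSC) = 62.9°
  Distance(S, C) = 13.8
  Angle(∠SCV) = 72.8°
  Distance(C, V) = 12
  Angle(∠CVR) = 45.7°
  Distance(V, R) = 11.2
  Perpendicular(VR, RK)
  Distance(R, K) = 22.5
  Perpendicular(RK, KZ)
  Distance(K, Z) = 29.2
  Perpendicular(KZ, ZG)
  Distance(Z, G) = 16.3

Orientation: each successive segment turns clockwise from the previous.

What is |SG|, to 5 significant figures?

34.374

L is at the origin; LS runs at 52.1° with length 27.9, so S = (17.139, 22.015). ∠LSC = 62.9° gives SC at -65.000° from the x-axis; with |SC| = 13.8, C = (22.971, 9.5084). ∠SCV = 72.8° gives CV at -172.20° from the x-axis; with |CV| = 12.0, V = (11.082, 7.8798). ∠CVR = 45.7° gives VR at 53.500° from the x-axis; with |VR| = 11.2, R = (17.744, 16.883). VR ⟂ RK, so RK runs at -36.500°; with |RK| = 22.5, K = (35.831, 3.4995). The perpendicularity gives KZ at right angles to RK, so KZ runs at -126.50°; with |KZ| = 29.2, Z = (18.462, -19.973). KZ ⟂ ZG, so ZG runs at 143.50°; with |ZG| = 16.3, G = (5.3588, -10.278). Then |SG| = |G − S| = 34.374.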